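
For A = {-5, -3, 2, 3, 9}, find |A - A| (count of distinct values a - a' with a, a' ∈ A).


A - A = {a - a' : a, a' ∈ A}; |A| = 5.
Bounds: 2|A|-1 ≤ |A - A| ≤ |A|² - |A| + 1, i.e. 9 ≤ |A - A| ≤ 21.
Note: 0 ∈ A - A always (from a - a). The set is symmetric: if d ∈ A - A then -d ∈ A - A.
Enumerate nonzero differences d = a - a' with a > a' (then include -d):
Positive differences: {1, 2, 5, 6, 7, 8, 12, 14}
Full difference set: {0} ∪ (positive diffs) ∪ (negative diffs).
|A - A| = 1 + 2·8 = 17 (matches direct enumeration: 17).

|A - A| = 17


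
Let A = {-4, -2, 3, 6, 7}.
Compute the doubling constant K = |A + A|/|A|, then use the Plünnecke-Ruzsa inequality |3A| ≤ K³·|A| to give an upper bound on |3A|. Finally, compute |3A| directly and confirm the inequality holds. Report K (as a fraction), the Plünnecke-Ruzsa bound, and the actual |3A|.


|A| = 5.
Step 1: Compute A + A by enumerating all 25 pairs.
A + A = {-8, -6, -4, -1, 1, 2, 3, 4, 5, 6, 9, 10, 12, 13, 14}, so |A + A| = 15.
Step 2: Doubling constant K = |A + A|/|A| = 15/5 = 15/5 ≈ 3.0000.
Step 3: Plünnecke-Ruzsa gives |3A| ≤ K³·|A| = (3.0000)³ · 5 ≈ 135.0000.
Step 4: Compute 3A = A + A + A directly by enumerating all triples (a,b,c) ∈ A³; |3A| = 29.
Step 5: Check 29 ≤ 135.0000? Yes ✓.

K = 15/5, Plünnecke-Ruzsa bound K³|A| ≈ 135.0000, |3A| = 29, inequality holds.


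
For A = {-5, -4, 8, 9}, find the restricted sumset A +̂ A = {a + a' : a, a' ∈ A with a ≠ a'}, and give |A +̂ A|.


Restricted sumset: A +̂ A = {a + a' : a ∈ A, a' ∈ A, a ≠ a'}.
Equivalently, take A + A and drop any sum 2a that is achievable ONLY as a + a for a ∈ A (i.e. sums representable only with equal summands).
Enumerate pairs (a, a') with a < a' (symmetric, so each unordered pair gives one sum; this covers all a ≠ a'):
  -5 + -4 = -9
  -5 + 8 = 3
  -5 + 9 = 4
  -4 + 8 = 4
  -4 + 9 = 5
  8 + 9 = 17
Collected distinct sums: {-9, 3, 4, 5, 17}
|A +̂ A| = 5
(Reference bound: |A +̂ A| ≥ 2|A| - 3 for |A| ≥ 2, with |A| = 4 giving ≥ 5.)

|A +̂ A| = 5


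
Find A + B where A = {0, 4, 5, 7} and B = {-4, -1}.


A + B = {a + b : a ∈ A, b ∈ B}.
Enumerate all |A|·|B| = 4·2 = 8 pairs (a, b) and collect distinct sums.
a = 0: 0+-4=-4, 0+-1=-1
a = 4: 4+-4=0, 4+-1=3
a = 5: 5+-4=1, 5+-1=4
a = 7: 7+-4=3, 7+-1=6
Collecting distinct sums: A + B = {-4, -1, 0, 1, 3, 4, 6}
|A + B| = 7

A + B = {-4, -1, 0, 1, 3, 4, 6}


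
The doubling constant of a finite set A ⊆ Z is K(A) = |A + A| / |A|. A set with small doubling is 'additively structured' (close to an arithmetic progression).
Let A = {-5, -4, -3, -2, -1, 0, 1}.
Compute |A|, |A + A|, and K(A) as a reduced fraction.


|A| = 7.
Compute A + A by enumerating all 49 pairs.
A + A = {-10, -9, -8, -7, -6, -5, -4, -3, -2, -1, 0, 1, 2}, so |A + A| = 13.
K = |A + A| / |A| = 13/7 (already in lowest terms) ≈ 1.8571.
Reference: AP of size 7 gives K = 13/7 ≈ 1.8571; a fully generic set of size 7 gives K ≈ 4.0000.

|A| = 7, |A + A| = 13, K = 13/7.


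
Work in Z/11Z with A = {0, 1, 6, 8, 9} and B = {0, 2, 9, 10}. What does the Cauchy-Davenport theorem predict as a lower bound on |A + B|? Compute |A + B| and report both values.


Cauchy-Davenport: |A + B| ≥ min(p, |A| + |B| - 1) for A, B nonempty in Z/pZ.
|A| = 5, |B| = 4, p = 11.
CD lower bound = min(11, 5 + 4 - 1) = min(11, 8) = 8.
Compute A + B mod 11 directly:
a = 0: 0+0=0, 0+2=2, 0+9=9, 0+10=10
a = 1: 1+0=1, 1+2=3, 1+9=10, 1+10=0
a = 6: 6+0=6, 6+2=8, 6+9=4, 6+10=5
a = 8: 8+0=8, 8+2=10, 8+9=6, 8+10=7
a = 9: 9+0=9, 9+2=0, 9+9=7, 9+10=8
A + B = {0, 1, 2, 3, 4, 5, 6, 7, 8, 9, 10}, so |A + B| = 11.
Verify: 11 ≥ 8? Yes ✓.

CD lower bound = 8, actual |A + B| = 11.


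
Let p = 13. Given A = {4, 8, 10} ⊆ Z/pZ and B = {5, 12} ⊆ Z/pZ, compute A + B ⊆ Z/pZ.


Work in Z/13Z: reduce every sum a + b modulo 13.
Enumerate all 6 pairs:
a = 4: 4+5=9, 4+12=3
a = 8: 8+5=0, 8+12=7
a = 10: 10+5=2, 10+12=9
Distinct residues collected: {0, 2, 3, 7, 9}
|A + B| = 5 (out of 13 total residues).

A + B = {0, 2, 3, 7, 9}


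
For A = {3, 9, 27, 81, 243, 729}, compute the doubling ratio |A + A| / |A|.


|A| = 6.
Compute A + A by enumerating all 36 pairs.
A + A = {6, 12, 18, 30, 36, 54, 84, 90, 108, 162, 246, 252, 270, 324, 486, 732, 738, 756, 810, 972, 1458}, so |A + A| = 21.
K = |A + A| / |A| = 21/6 = 7/2 ≈ 3.5000.
Reference: AP of size 6 gives K = 11/6 ≈ 1.8333; a fully generic set of size 6 gives K ≈ 3.5000.

|A| = 6, |A + A| = 21, K = 21/6 = 7/2.


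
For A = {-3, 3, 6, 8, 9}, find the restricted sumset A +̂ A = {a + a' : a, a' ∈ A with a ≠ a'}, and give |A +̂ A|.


Restricted sumset: A +̂ A = {a + a' : a ∈ A, a' ∈ A, a ≠ a'}.
Equivalently, take A + A and drop any sum 2a that is achievable ONLY as a + a for a ∈ A (i.e. sums representable only with equal summands).
Enumerate pairs (a, a') with a < a' (symmetric, so each unordered pair gives one sum; this covers all a ≠ a'):
  -3 + 3 = 0
  -3 + 6 = 3
  -3 + 8 = 5
  -3 + 9 = 6
  3 + 6 = 9
  3 + 8 = 11
  3 + 9 = 12
  6 + 8 = 14
  6 + 9 = 15
  8 + 9 = 17
Collected distinct sums: {0, 3, 5, 6, 9, 11, 12, 14, 15, 17}
|A +̂ A| = 10
(Reference bound: |A +̂ A| ≥ 2|A| - 3 for |A| ≥ 2, with |A| = 5 giving ≥ 7.)

|A +̂ A| = 10


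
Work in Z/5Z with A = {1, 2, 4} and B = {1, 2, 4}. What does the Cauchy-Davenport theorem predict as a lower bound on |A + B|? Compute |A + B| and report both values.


Cauchy-Davenport: |A + B| ≥ min(p, |A| + |B| - 1) for A, B nonempty in Z/pZ.
|A| = 3, |B| = 3, p = 5.
CD lower bound = min(5, 3 + 3 - 1) = min(5, 5) = 5.
Compute A + B mod 5 directly:
a = 1: 1+1=2, 1+2=3, 1+4=0
a = 2: 2+1=3, 2+2=4, 2+4=1
a = 4: 4+1=0, 4+2=1, 4+4=3
A + B = {0, 1, 2, 3, 4}, so |A + B| = 5.
Verify: 5 ≥ 5? Yes ✓.

CD lower bound = 5, actual |A + B| = 5.


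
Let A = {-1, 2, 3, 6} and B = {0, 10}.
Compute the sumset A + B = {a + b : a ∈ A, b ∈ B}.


A + B = {a + b : a ∈ A, b ∈ B}.
Enumerate all |A|·|B| = 4·2 = 8 pairs (a, b) and collect distinct sums.
a = -1: -1+0=-1, -1+10=9
a = 2: 2+0=2, 2+10=12
a = 3: 3+0=3, 3+10=13
a = 6: 6+0=6, 6+10=16
Collecting distinct sums: A + B = {-1, 2, 3, 6, 9, 12, 13, 16}
|A + B| = 8

A + B = {-1, 2, 3, 6, 9, 12, 13, 16}


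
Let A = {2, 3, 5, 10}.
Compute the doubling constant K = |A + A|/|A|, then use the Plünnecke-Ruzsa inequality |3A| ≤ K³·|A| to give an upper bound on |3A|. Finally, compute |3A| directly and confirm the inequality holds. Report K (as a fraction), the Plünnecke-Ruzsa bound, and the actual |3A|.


|A| = 4.
Step 1: Compute A + A by enumerating all 16 pairs.
A + A = {4, 5, 6, 7, 8, 10, 12, 13, 15, 20}, so |A + A| = 10.
Step 2: Doubling constant K = |A + A|/|A| = 10/4 = 10/4 ≈ 2.5000.
Step 3: Plünnecke-Ruzsa gives |3A| ≤ K³·|A| = (2.5000)³ · 4 ≈ 62.5000.
Step 4: Compute 3A = A + A + A directly by enumerating all triples (a,b,c) ∈ A³; |3A| = 18.
Step 5: Check 18 ≤ 62.5000? Yes ✓.

K = 10/4, Plünnecke-Ruzsa bound K³|A| ≈ 62.5000, |3A| = 18, inequality holds.


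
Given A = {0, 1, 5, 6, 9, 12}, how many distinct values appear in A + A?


A + A = {a + a' : a, a' ∈ A}; |A| = 6.
General bounds: 2|A| - 1 ≤ |A + A| ≤ |A|(|A|+1)/2, i.e. 11 ≤ |A + A| ≤ 21.
Lower bound 2|A|-1 is attained iff A is an arithmetic progression.
Enumerate sums a + a' for a ≤ a' (symmetric, so this suffices):
a = 0: 0+0=0, 0+1=1, 0+5=5, 0+6=6, 0+9=9, 0+12=12
a = 1: 1+1=2, 1+5=6, 1+6=7, 1+9=10, 1+12=13
a = 5: 5+5=10, 5+6=11, 5+9=14, 5+12=17
a = 6: 6+6=12, 6+9=15, 6+12=18
a = 9: 9+9=18, 9+12=21
a = 12: 12+12=24
Distinct sums: {0, 1, 2, 5, 6, 7, 9, 10, 11, 12, 13, 14, 15, 17, 18, 21, 24}
|A + A| = 17

|A + A| = 17


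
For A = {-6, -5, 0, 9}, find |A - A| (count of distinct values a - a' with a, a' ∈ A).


A - A = {a - a' : a, a' ∈ A}; |A| = 4.
Bounds: 2|A|-1 ≤ |A - A| ≤ |A|² - |A| + 1, i.e. 7 ≤ |A - A| ≤ 13.
Note: 0 ∈ A - A always (from a - a). The set is symmetric: if d ∈ A - A then -d ∈ A - A.
Enumerate nonzero differences d = a - a' with a > a' (then include -d):
Positive differences: {1, 5, 6, 9, 14, 15}
Full difference set: {0} ∪ (positive diffs) ∪ (negative diffs).
|A - A| = 1 + 2·6 = 13 (matches direct enumeration: 13).

|A - A| = 13


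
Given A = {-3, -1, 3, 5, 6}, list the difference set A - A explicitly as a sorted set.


A - A = {a - a' : a, a' ∈ A}.
Compute a - a' for each ordered pair (a, a'):
a = -3: -3--3=0, -3--1=-2, -3-3=-6, -3-5=-8, -3-6=-9
a = -1: -1--3=2, -1--1=0, -1-3=-4, -1-5=-6, -1-6=-7
a = 3: 3--3=6, 3--1=4, 3-3=0, 3-5=-2, 3-6=-3
a = 5: 5--3=8, 5--1=6, 5-3=2, 5-5=0, 5-6=-1
a = 6: 6--3=9, 6--1=7, 6-3=3, 6-5=1, 6-6=0
Collecting distinct values (and noting 0 appears from a-a):
A - A = {-9, -8, -7, -6, -4, -3, -2, -1, 0, 1, 2, 3, 4, 6, 7, 8, 9}
|A - A| = 17

A - A = {-9, -8, -7, -6, -4, -3, -2, -1, 0, 1, 2, 3, 4, 6, 7, 8, 9}


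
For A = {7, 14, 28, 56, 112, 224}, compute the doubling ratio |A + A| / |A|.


|A| = 6.
Compute A + A by enumerating all 36 pairs.
A + A = {14, 21, 28, 35, 42, 56, 63, 70, 84, 112, 119, 126, 140, 168, 224, 231, 238, 252, 280, 336, 448}, so |A + A| = 21.
K = |A + A| / |A| = 21/6 = 7/2 ≈ 3.5000.
Reference: AP of size 6 gives K = 11/6 ≈ 1.8333; a fully generic set of size 6 gives K ≈ 3.5000.

|A| = 6, |A + A| = 21, K = 21/6 = 7/2.


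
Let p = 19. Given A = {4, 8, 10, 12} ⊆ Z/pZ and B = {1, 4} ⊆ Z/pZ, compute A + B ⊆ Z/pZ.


Work in Z/19Z: reduce every sum a + b modulo 19.
Enumerate all 8 pairs:
a = 4: 4+1=5, 4+4=8
a = 8: 8+1=9, 8+4=12
a = 10: 10+1=11, 10+4=14
a = 12: 12+1=13, 12+4=16
Distinct residues collected: {5, 8, 9, 11, 12, 13, 14, 16}
|A + B| = 8 (out of 19 total residues).

A + B = {5, 8, 9, 11, 12, 13, 14, 16}


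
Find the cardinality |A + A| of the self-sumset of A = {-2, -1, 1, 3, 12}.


A + A = {a + a' : a, a' ∈ A}; |A| = 5.
General bounds: 2|A| - 1 ≤ |A + A| ≤ |A|(|A|+1)/2, i.e. 9 ≤ |A + A| ≤ 15.
Lower bound 2|A|-1 is attained iff A is an arithmetic progression.
Enumerate sums a + a' for a ≤ a' (symmetric, so this suffices):
a = -2: -2+-2=-4, -2+-1=-3, -2+1=-1, -2+3=1, -2+12=10
a = -1: -1+-1=-2, -1+1=0, -1+3=2, -1+12=11
a = 1: 1+1=2, 1+3=4, 1+12=13
a = 3: 3+3=6, 3+12=15
a = 12: 12+12=24
Distinct sums: {-4, -3, -2, -1, 0, 1, 2, 4, 6, 10, 11, 13, 15, 24}
|A + A| = 14

|A + A| = 14


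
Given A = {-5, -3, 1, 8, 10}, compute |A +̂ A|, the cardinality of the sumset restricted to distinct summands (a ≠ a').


Restricted sumset: A +̂ A = {a + a' : a ∈ A, a' ∈ A, a ≠ a'}.
Equivalently, take A + A and drop any sum 2a that is achievable ONLY as a + a for a ∈ A (i.e. sums representable only with equal summands).
Enumerate pairs (a, a') with a < a' (symmetric, so each unordered pair gives one sum; this covers all a ≠ a'):
  -5 + -3 = -8
  -5 + 1 = -4
  -5 + 8 = 3
  -5 + 10 = 5
  -3 + 1 = -2
  -3 + 8 = 5
  -3 + 10 = 7
  1 + 8 = 9
  1 + 10 = 11
  8 + 10 = 18
Collected distinct sums: {-8, -4, -2, 3, 5, 7, 9, 11, 18}
|A +̂ A| = 9
(Reference bound: |A +̂ A| ≥ 2|A| - 3 for |A| ≥ 2, with |A| = 5 giving ≥ 7.)

|A +̂ A| = 9


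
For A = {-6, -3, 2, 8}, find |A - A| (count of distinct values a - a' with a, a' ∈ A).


A - A = {a - a' : a, a' ∈ A}; |A| = 4.
Bounds: 2|A|-1 ≤ |A - A| ≤ |A|² - |A| + 1, i.e. 7 ≤ |A - A| ≤ 13.
Note: 0 ∈ A - A always (from a - a). The set is symmetric: if d ∈ A - A then -d ∈ A - A.
Enumerate nonzero differences d = a - a' with a > a' (then include -d):
Positive differences: {3, 5, 6, 8, 11, 14}
Full difference set: {0} ∪ (positive diffs) ∪ (negative diffs).
|A - A| = 1 + 2·6 = 13 (matches direct enumeration: 13).

|A - A| = 13


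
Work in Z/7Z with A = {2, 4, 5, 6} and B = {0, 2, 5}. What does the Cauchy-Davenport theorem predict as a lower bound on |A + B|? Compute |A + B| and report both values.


Cauchy-Davenport: |A + B| ≥ min(p, |A| + |B| - 1) for A, B nonempty in Z/pZ.
|A| = 4, |B| = 3, p = 7.
CD lower bound = min(7, 4 + 3 - 1) = min(7, 6) = 6.
Compute A + B mod 7 directly:
a = 2: 2+0=2, 2+2=4, 2+5=0
a = 4: 4+0=4, 4+2=6, 4+5=2
a = 5: 5+0=5, 5+2=0, 5+5=3
a = 6: 6+0=6, 6+2=1, 6+5=4
A + B = {0, 1, 2, 3, 4, 5, 6}, so |A + B| = 7.
Verify: 7 ≥ 6? Yes ✓.

CD lower bound = 6, actual |A + B| = 7.


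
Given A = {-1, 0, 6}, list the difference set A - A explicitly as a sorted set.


A - A = {a - a' : a, a' ∈ A}.
Compute a - a' for each ordered pair (a, a'):
a = -1: -1--1=0, -1-0=-1, -1-6=-7
a = 0: 0--1=1, 0-0=0, 0-6=-6
a = 6: 6--1=7, 6-0=6, 6-6=0
Collecting distinct values (and noting 0 appears from a-a):
A - A = {-7, -6, -1, 0, 1, 6, 7}
|A - A| = 7

A - A = {-7, -6, -1, 0, 1, 6, 7}


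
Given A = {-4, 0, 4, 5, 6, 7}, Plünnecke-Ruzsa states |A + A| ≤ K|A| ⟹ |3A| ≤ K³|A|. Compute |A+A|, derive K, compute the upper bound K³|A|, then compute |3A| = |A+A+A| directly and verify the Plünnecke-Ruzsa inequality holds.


|A| = 6.
Step 1: Compute A + A by enumerating all 36 pairs.
A + A = {-8, -4, 0, 1, 2, 3, 4, 5, 6, 7, 8, 9, 10, 11, 12, 13, 14}, so |A + A| = 17.
Step 2: Doubling constant K = |A + A|/|A| = 17/6 = 17/6 ≈ 2.8333.
Step 3: Plünnecke-Ruzsa gives |3A| ≤ K³·|A| = (2.8333)³ · 6 ≈ 136.4722.
Step 4: Compute 3A = A + A + A directly by enumerating all triples (a,b,c) ∈ A³; |3A| = 28.
Step 5: Check 28 ≤ 136.4722? Yes ✓.

K = 17/6, Plünnecke-Ruzsa bound K³|A| ≈ 136.4722, |3A| = 28, inequality holds.


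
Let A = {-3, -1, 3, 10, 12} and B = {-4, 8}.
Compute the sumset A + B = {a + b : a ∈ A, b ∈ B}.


A + B = {a + b : a ∈ A, b ∈ B}.
Enumerate all |A|·|B| = 5·2 = 10 pairs (a, b) and collect distinct sums.
a = -3: -3+-4=-7, -3+8=5
a = -1: -1+-4=-5, -1+8=7
a = 3: 3+-4=-1, 3+8=11
a = 10: 10+-4=6, 10+8=18
a = 12: 12+-4=8, 12+8=20
Collecting distinct sums: A + B = {-7, -5, -1, 5, 6, 7, 8, 11, 18, 20}
|A + B| = 10

A + B = {-7, -5, -1, 5, 6, 7, 8, 11, 18, 20}


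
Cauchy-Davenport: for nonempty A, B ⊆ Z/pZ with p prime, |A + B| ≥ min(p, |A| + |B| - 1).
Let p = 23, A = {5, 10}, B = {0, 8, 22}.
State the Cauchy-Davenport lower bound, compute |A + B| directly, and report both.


Cauchy-Davenport: |A + B| ≥ min(p, |A| + |B| - 1) for A, B nonempty in Z/pZ.
|A| = 2, |B| = 3, p = 23.
CD lower bound = min(23, 2 + 3 - 1) = min(23, 4) = 4.
Compute A + B mod 23 directly:
a = 5: 5+0=5, 5+8=13, 5+22=4
a = 10: 10+0=10, 10+8=18, 10+22=9
A + B = {4, 5, 9, 10, 13, 18}, so |A + B| = 6.
Verify: 6 ≥ 4? Yes ✓.

CD lower bound = 4, actual |A + B| = 6.


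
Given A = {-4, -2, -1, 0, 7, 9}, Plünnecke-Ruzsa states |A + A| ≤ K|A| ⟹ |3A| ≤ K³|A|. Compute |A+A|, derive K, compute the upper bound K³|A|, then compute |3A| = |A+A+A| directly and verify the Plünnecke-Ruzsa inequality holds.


|A| = 6.
Step 1: Compute A + A by enumerating all 36 pairs.
A + A = {-8, -6, -5, -4, -3, -2, -1, 0, 3, 5, 6, 7, 8, 9, 14, 16, 18}, so |A + A| = 17.
Step 2: Doubling constant K = |A + A|/|A| = 17/6 = 17/6 ≈ 2.8333.
Step 3: Plünnecke-Ruzsa gives |3A| ≤ K³·|A| = (2.8333)³ · 6 ≈ 136.4722.
Step 4: Compute 3A = A + A + A directly by enumerating all triples (a,b,c) ∈ A³; |3A| = 33.
Step 5: Check 33 ≤ 136.4722? Yes ✓.

K = 17/6, Plünnecke-Ruzsa bound K³|A| ≈ 136.4722, |3A| = 33, inequality holds.


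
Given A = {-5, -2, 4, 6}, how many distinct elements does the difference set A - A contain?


A - A = {a - a' : a, a' ∈ A}; |A| = 4.
Bounds: 2|A|-1 ≤ |A - A| ≤ |A|² - |A| + 1, i.e. 7 ≤ |A - A| ≤ 13.
Note: 0 ∈ A - A always (from a - a). The set is symmetric: if d ∈ A - A then -d ∈ A - A.
Enumerate nonzero differences d = a - a' with a > a' (then include -d):
Positive differences: {2, 3, 6, 8, 9, 11}
Full difference set: {0} ∪ (positive diffs) ∪ (negative diffs).
|A - A| = 1 + 2·6 = 13 (matches direct enumeration: 13).

|A - A| = 13


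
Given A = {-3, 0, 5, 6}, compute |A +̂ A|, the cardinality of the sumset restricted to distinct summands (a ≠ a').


Restricted sumset: A +̂ A = {a + a' : a ∈ A, a' ∈ A, a ≠ a'}.
Equivalently, take A + A and drop any sum 2a that is achievable ONLY as a + a for a ∈ A (i.e. sums representable only with equal summands).
Enumerate pairs (a, a') with a < a' (symmetric, so each unordered pair gives one sum; this covers all a ≠ a'):
  -3 + 0 = -3
  -3 + 5 = 2
  -3 + 6 = 3
  0 + 5 = 5
  0 + 6 = 6
  5 + 6 = 11
Collected distinct sums: {-3, 2, 3, 5, 6, 11}
|A +̂ A| = 6
(Reference bound: |A +̂ A| ≥ 2|A| - 3 for |A| ≥ 2, with |A| = 4 giving ≥ 5.)

|A +̂ A| = 6


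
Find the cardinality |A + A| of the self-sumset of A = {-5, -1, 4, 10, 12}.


A + A = {a + a' : a, a' ∈ A}; |A| = 5.
General bounds: 2|A| - 1 ≤ |A + A| ≤ |A|(|A|+1)/2, i.e. 9 ≤ |A + A| ≤ 15.
Lower bound 2|A|-1 is attained iff A is an arithmetic progression.
Enumerate sums a + a' for a ≤ a' (symmetric, so this suffices):
a = -5: -5+-5=-10, -5+-1=-6, -5+4=-1, -5+10=5, -5+12=7
a = -1: -1+-1=-2, -1+4=3, -1+10=9, -1+12=11
a = 4: 4+4=8, 4+10=14, 4+12=16
a = 10: 10+10=20, 10+12=22
a = 12: 12+12=24
Distinct sums: {-10, -6, -2, -1, 3, 5, 7, 8, 9, 11, 14, 16, 20, 22, 24}
|A + A| = 15

|A + A| = 15


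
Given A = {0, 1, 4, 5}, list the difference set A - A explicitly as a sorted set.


A - A = {a - a' : a, a' ∈ A}.
Compute a - a' for each ordered pair (a, a'):
a = 0: 0-0=0, 0-1=-1, 0-4=-4, 0-5=-5
a = 1: 1-0=1, 1-1=0, 1-4=-3, 1-5=-4
a = 4: 4-0=4, 4-1=3, 4-4=0, 4-5=-1
a = 5: 5-0=5, 5-1=4, 5-4=1, 5-5=0
Collecting distinct values (and noting 0 appears from a-a):
A - A = {-5, -4, -3, -1, 0, 1, 3, 4, 5}
|A - A| = 9

A - A = {-5, -4, -3, -1, 0, 1, 3, 4, 5}


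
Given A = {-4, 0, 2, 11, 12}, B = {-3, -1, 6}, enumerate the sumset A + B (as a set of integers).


A + B = {a + b : a ∈ A, b ∈ B}.
Enumerate all |A|·|B| = 5·3 = 15 pairs (a, b) and collect distinct sums.
a = -4: -4+-3=-7, -4+-1=-5, -4+6=2
a = 0: 0+-3=-3, 0+-1=-1, 0+6=6
a = 2: 2+-3=-1, 2+-1=1, 2+6=8
a = 11: 11+-3=8, 11+-1=10, 11+6=17
a = 12: 12+-3=9, 12+-1=11, 12+6=18
Collecting distinct sums: A + B = {-7, -5, -3, -1, 1, 2, 6, 8, 9, 10, 11, 17, 18}
|A + B| = 13

A + B = {-7, -5, -3, -1, 1, 2, 6, 8, 9, 10, 11, 17, 18}


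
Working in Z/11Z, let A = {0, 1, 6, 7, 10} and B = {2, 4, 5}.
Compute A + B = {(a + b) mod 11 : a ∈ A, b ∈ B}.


Work in Z/11Z: reduce every sum a + b modulo 11.
Enumerate all 15 pairs:
a = 0: 0+2=2, 0+4=4, 0+5=5
a = 1: 1+2=3, 1+4=5, 1+5=6
a = 6: 6+2=8, 6+4=10, 6+5=0
a = 7: 7+2=9, 7+4=0, 7+5=1
a = 10: 10+2=1, 10+4=3, 10+5=4
Distinct residues collected: {0, 1, 2, 3, 4, 5, 6, 8, 9, 10}
|A + B| = 10 (out of 11 total residues).

A + B = {0, 1, 2, 3, 4, 5, 6, 8, 9, 10}


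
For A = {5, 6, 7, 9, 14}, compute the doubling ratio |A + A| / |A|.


|A| = 5.
Compute A + A by enumerating all 25 pairs.
A + A = {10, 11, 12, 13, 14, 15, 16, 18, 19, 20, 21, 23, 28}, so |A + A| = 13.
K = |A + A| / |A| = 13/5 (already in lowest terms) ≈ 2.6000.
Reference: AP of size 5 gives K = 9/5 ≈ 1.8000; a fully generic set of size 5 gives K ≈ 3.0000.

|A| = 5, |A + A| = 13, K = 13/5.


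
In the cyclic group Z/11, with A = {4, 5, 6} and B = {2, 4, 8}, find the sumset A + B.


Work in Z/11Z: reduce every sum a + b modulo 11.
Enumerate all 9 pairs:
a = 4: 4+2=6, 4+4=8, 4+8=1
a = 5: 5+2=7, 5+4=9, 5+8=2
a = 6: 6+2=8, 6+4=10, 6+8=3
Distinct residues collected: {1, 2, 3, 6, 7, 8, 9, 10}
|A + B| = 8 (out of 11 total residues).

A + B = {1, 2, 3, 6, 7, 8, 9, 10}


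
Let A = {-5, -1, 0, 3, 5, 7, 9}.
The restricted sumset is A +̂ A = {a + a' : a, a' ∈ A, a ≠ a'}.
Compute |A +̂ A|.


Restricted sumset: A +̂ A = {a + a' : a ∈ A, a' ∈ A, a ≠ a'}.
Equivalently, take A + A and drop any sum 2a that is achievable ONLY as a + a for a ∈ A (i.e. sums representable only with equal summands).
Enumerate pairs (a, a') with a < a' (symmetric, so each unordered pair gives one sum; this covers all a ≠ a'):
  -5 + -1 = -6
  -5 + 0 = -5
  -5 + 3 = -2
  -5 + 5 = 0
  -5 + 7 = 2
  -5 + 9 = 4
  -1 + 0 = -1
  -1 + 3 = 2
  -1 + 5 = 4
  -1 + 7 = 6
  -1 + 9 = 8
  0 + 3 = 3
  0 + 5 = 5
  0 + 7 = 7
  0 + 9 = 9
  3 + 5 = 8
  3 + 7 = 10
  3 + 9 = 12
  5 + 7 = 12
  5 + 9 = 14
  7 + 9 = 16
Collected distinct sums: {-6, -5, -2, -1, 0, 2, 3, 4, 5, 6, 7, 8, 9, 10, 12, 14, 16}
|A +̂ A| = 17
(Reference bound: |A +̂ A| ≥ 2|A| - 3 for |A| ≥ 2, with |A| = 7 giving ≥ 11.)

|A +̂ A| = 17


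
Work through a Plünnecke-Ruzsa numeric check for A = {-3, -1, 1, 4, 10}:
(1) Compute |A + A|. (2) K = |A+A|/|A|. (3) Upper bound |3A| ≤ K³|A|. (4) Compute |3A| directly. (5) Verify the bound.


|A| = 5.
Step 1: Compute A + A by enumerating all 25 pairs.
A + A = {-6, -4, -2, 0, 1, 2, 3, 5, 7, 8, 9, 11, 14, 20}, so |A + A| = 14.
Step 2: Doubling constant K = |A + A|/|A| = 14/5 = 14/5 ≈ 2.8000.
Step 3: Plünnecke-Ruzsa gives |3A| ≤ K³·|A| = (2.8000)³ · 5 ≈ 109.7600.
Step 4: Compute 3A = A + A + A directly by enumerating all triples (a,b,c) ∈ A³; |3A| = 27.
Step 5: Check 27 ≤ 109.7600? Yes ✓.

K = 14/5, Plünnecke-Ruzsa bound K³|A| ≈ 109.7600, |3A| = 27, inequality holds.


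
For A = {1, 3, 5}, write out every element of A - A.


A - A = {a - a' : a, a' ∈ A}.
Compute a - a' for each ordered pair (a, a'):
a = 1: 1-1=0, 1-3=-2, 1-5=-4
a = 3: 3-1=2, 3-3=0, 3-5=-2
a = 5: 5-1=4, 5-3=2, 5-5=0
Collecting distinct values (and noting 0 appears from a-a):
A - A = {-4, -2, 0, 2, 4}
|A - A| = 5

A - A = {-4, -2, 0, 2, 4}


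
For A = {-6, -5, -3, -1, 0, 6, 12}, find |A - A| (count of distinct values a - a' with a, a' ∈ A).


A - A = {a - a' : a, a' ∈ A}; |A| = 7.
Bounds: 2|A|-1 ≤ |A - A| ≤ |A|² - |A| + 1, i.e. 13 ≤ |A - A| ≤ 43.
Note: 0 ∈ A - A always (from a - a). The set is symmetric: if d ∈ A - A then -d ∈ A - A.
Enumerate nonzero differences d = a - a' with a > a' (then include -d):
Positive differences: {1, 2, 3, 4, 5, 6, 7, 9, 11, 12, 13, 15, 17, 18}
Full difference set: {0} ∪ (positive diffs) ∪ (negative diffs).
|A - A| = 1 + 2·14 = 29 (matches direct enumeration: 29).

|A - A| = 29


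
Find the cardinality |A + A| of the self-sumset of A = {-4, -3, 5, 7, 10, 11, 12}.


A + A = {a + a' : a, a' ∈ A}; |A| = 7.
General bounds: 2|A| - 1 ≤ |A + A| ≤ |A|(|A|+1)/2, i.e. 13 ≤ |A + A| ≤ 28.
Lower bound 2|A|-1 is attained iff A is an arithmetic progression.
Enumerate sums a + a' for a ≤ a' (symmetric, so this suffices):
a = -4: -4+-4=-8, -4+-3=-7, -4+5=1, -4+7=3, -4+10=6, -4+11=7, -4+12=8
a = -3: -3+-3=-6, -3+5=2, -3+7=4, -3+10=7, -3+11=8, -3+12=9
a = 5: 5+5=10, 5+7=12, 5+10=15, 5+11=16, 5+12=17
a = 7: 7+7=14, 7+10=17, 7+11=18, 7+12=19
a = 10: 10+10=20, 10+11=21, 10+12=22
a = 11: 11+11=22, 11+12=23
a = 12: 12+12=24
Distinct sums: {-8, -7, -6, 1, 2, 3, 4, 6, 7, 8, 9, 10, 12, 14, 15, 16, 17, 18, 19, 20, 21, 22, 23, 24}
|A + A| = 24

|A + A| = 24


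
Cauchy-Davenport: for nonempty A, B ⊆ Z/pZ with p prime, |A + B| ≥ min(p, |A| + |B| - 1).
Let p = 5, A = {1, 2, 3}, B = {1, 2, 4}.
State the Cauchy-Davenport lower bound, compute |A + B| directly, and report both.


Cauchy-Davenport: |A + B| ≥ min(p, |A| + |B| - 1) for A, B nonempty in Z/pZ.
|A| = 3, |B| = 3, p = 5.
CD lower bound = min(5, 3 + 3 - 1) = min(5, 5) = 5.
Compute A + B mod 5 directly:
a = 1: 1+1=2, 1+2=3, 1+4=0
a = 2: 2+1=3, 2+2=4, 2+4=1
a = 3: 3+1=4, 3+2=0, 3+4=2
A + B = {0, 1, 2, 3, 4}, so |A + B| = 5.
Verify: 5 ≥ 5? Yes ✓.

CD lower bound = 5, actual |A + B| = 5.


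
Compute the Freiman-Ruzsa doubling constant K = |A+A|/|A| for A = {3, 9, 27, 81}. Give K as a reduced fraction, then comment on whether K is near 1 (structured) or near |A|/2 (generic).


|A| = 4.
Compute A + A by enumerating all 16 pairs.
A + A = {6, 12, 18, 30, 36, 54, 84, 90, 108, 162}, so |A + A| = 10.
K = |A + A| / |A| = 10/4 = 5/2 ≈ 2.5000.
Reference: AP of size 4 gives K = 7/4 ≈ 1.7500; a fully generic set of size 4 gives K ≈ 2.5000.

|A| = 4, |A + A| = 10, K = 10/4 = 5/2.


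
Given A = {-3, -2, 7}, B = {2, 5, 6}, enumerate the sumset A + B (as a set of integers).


A + B = {a + b : a ∈ A, b ∈ B}.
Enumerate all |A|·|B| = 3·3 = 9 pairs (a, b) and collect distinct sums.
a = -3: -3+2=-1, -3+5=2, -3+6=3
a = -2: -2+2=0, -2+5=3, -2+6=4
a = 7: 7+2=9, 7+5=12, 7+6=13
Collecting distinct sums: A + B = {-1, 0, 2, 3, 4, 9, 12, 13}
|A + B| = 8

A + B = {-1, 0, 2, 3, 4, 9, 12, 13}


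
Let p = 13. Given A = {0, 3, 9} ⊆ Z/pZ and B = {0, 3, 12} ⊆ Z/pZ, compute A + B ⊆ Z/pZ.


Work in Z/13Z: reduce every sum a + b modulo 13.
Enumerate all 9 pairs:
a = 0: 0+0=0, 0+3=3, 0+12=12
a = 3: 3+0=3, 3+3=6, 3+12=2
a = 9: 9+0=9, 9+3=12, 9+12=8
Distinct residues collected: {0, 2, 3, 6, 8, 9, 12}
|A + B| = 7 (out of 13 total residues).

A + B = {0, 2, 3, 6, 8, 9, 12}


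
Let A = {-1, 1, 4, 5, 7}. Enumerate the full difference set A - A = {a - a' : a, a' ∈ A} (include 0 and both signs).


A - A = {a - a' : a, a' ∈ A}.
Compute a - a' for each ordered pair (a, a'):
a = -1: -1--1=0, -1-1=-2, -1-4=-5, -1-5=-6, -1-7=-8
a = 1: 1--1=2, 1-1=0, 1-4=-3, 1-5=-4, 1-7=-6
a = 4: 4--1=5, 4-1=3, 4-4=0, 4-5=-1, 4-7=-3
a = 5: 5--1=6, 5-1=4, 5-4=1, 5-5=0, 5-7=-2
a = 7: 7--1=8, 7-1=6, 7-4=3, 7-5=2, 7-7=0
Collecting distinct values (and noting 0 appears from a-a):
A - A = {-8, -6, -5, -4, -3, -2, -1, 0, 1, 2, 3, 4, 5, 6, 8}
|A - A| = 15

A - A = {-8, -6, -5, -4, -3, -2, -1, 0, 1, 2, 3, 4, 5, 6, 8}


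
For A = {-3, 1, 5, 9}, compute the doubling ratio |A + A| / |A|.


|A| = 4.
Compute A + A by enumerating all 16 pairs.
A + A = {-6, -2, 2, 6, 10, 14, 18}, so |A + A| = 7.
K = |A + A| / |A| = 7/4 (already in lowest terms) ≈ 1.7500.
Reference: AP of size 4 gives K = 7/4 ≈ 1.7500; a fully generic set of size 4 gives K ≈ 2.5000.

|A| = 4, |A + A| = 7, K = 7/4.


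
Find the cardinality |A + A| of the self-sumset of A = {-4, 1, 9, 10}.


A + A = {a + a' : a, a' ∈ A}; |A| = 4.
General bounds: 2|A| - 1 ≤ |A + A| ≤ |A|(|A|+1)/2, i.e. 7 ≤ |A + A| ≤ 10.
Lower bound 2|A|-1 is attained iff A is an arithmetic progression.
Enumerate sums a + a' for a ≤ a' (symmetric, so this suffices):
a = -4: -4+-4=-8, -4+1=-3, -4+9=5, -4+10=6
a = 1: 1+1=2, 1+9=10, 1+10=11
a = 9: 9+9=18, 9+10=19
a = 10: 10+10=20
Distinct sums: {-8, -3, 2, 5, 6, 10, 11, 18, 19, 20}
|A + A| = 10

|A + A| = 10


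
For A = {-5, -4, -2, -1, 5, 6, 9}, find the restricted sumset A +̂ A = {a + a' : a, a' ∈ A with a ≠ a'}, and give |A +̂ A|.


Restricted sumset: A +̂ A = {a + a' : a ∈ A, a' ∈ A, a ≠ a'}.
Equivalently, take A + A and drop any sum 2a that is achievable ONLY as a + a for a ∈ A (i.e. sums representable only with equal summands).
Enumerate pairs (a, a') with a < a' (symmetric, so each unordered pair gives one sum; this covers all a ≠ a'):
  -5 + -4 = -9
  -5 + -2 = -7
  -5 + -1 = -6
  -5 + 5 = 0
  -5 + 6 = 1
  -5 + 9 = 4
  -4 + -2 = -6
  -4 + -1 = -5
  -4 + 5 = 1
  -4 + 6 = 2
  -4 + 9 = 5
  -2 + -1 = -3
  -2 + 5 = 3
  -2 + 6 = 4
  -2 + 9 = 7
  -1 + 5 = 4
  -1 + 6 = 5
  -1 + 9 = 8
  5 + 6 = 11
  5 + 9 = 14
  6 + 9 = 15
Collected distinct sums: {-9, -7, -6, -5, -3, 0, 1, 2, 3, 4, 5, 7, 8, 11, 14, 15}
|A +̂ A| = 16
(Reference bound: |A +̂ A| ≥ 2|A| - 3 for |A| ≥ 2, with |A| = 7 giving ≥ 11.)

|A +̂ A| = 16


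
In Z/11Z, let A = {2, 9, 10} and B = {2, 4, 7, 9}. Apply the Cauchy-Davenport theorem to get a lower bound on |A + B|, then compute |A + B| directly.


Cauchy-Davenport: |A + B| ≥ min(p, |A| + |B| - 1) for A, B nonempty in Z/pZ.
|A| = 3, |B| = 4, p = 11.
CD lower bound = min(11, 3 + 4 - 1) = min(11, 6) = 6.
Compute A + B mod 11 directly:
a = 2: 2+2=4, 2+4=6, 2+7=9, 2+9=0
a = 9: 9+2=0, 9+4=2, 9+7=5, 9+9=7
a = 10: 10+2=1, 10+4=3, 10+7=6, 10+9=8
A + B = {0, 1, 2, 3, 4, 5, 6, 7, 8, 9}, so |A + B| = 10.
Verify: 10 ≥ 6? Yes ✓.

CD lower bound = 6, actual |A + B| = 10.


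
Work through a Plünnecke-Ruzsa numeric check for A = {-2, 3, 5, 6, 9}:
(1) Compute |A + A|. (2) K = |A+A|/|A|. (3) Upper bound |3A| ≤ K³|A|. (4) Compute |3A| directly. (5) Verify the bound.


|A| = 5.
Step 1: Compute A + A by enumerating all 25 pairs.
A + A = {-4, 1, 3, 4, 6, 7, 8, 9, 10, 11, 12, 14, 15, 18}, so |A + A| = 14.
Step 2: Doubling constant K = |A + A|/|A| = 14/5 = 14/5 ≈ 2.8000.
Step 3: Plünnecke-Ruzsa gives |3A| ≤ K³·|A| = (2.8000)³ · 5 ≈ 109.7600.
Step 4: Compute 3A = A + A + A directly by enumerating all triples (a,b,c) ∈ A³; |3A| = 25.
Step 5: Check 25 ≤ 109.7600? Yes ✓.

K = 14/5, Plünnecke-Ruzsa bound K³|A| ≈ 109.7600, |3A| = 25, inequality holds.


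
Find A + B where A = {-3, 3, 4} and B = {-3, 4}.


A + B = {a + b : a ∈ A, b ∈ B}.
Enumerate all |A|·|B| = 3·2 = 6 pairs (a, b) and collect distinct sums.
a = -3: -3+-3=-6, -3+4=1
a = 3: 3+-3=0, 3+4=7
a = 4: 4+-3=1, 4+4=8
Collecting distinct sums: A + B = {-6, 0, 1, 7, 8}
|A + B| = 5

A + B = {-6, 0, 1, 7, 8}


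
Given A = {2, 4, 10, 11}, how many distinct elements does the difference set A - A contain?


A - A = {a - a' : a, a' ∈ A}; |A| = 4.
Bounds: 2|A|-1 ≤ |A - A| ≤ |A|² - |A| + 1, i.e. 7 ≤ |A - A| ≤ 13.
Note: 0 ∈ A - A always (from a - a). The set is symmetric: if d ∈ A - A then -d ∈ A - A.
Enumerate nonzero differences d = a - a' with a > a' (then include -d):
Positive differences: {1, 2, 6, 7, 8, 9}
Full difference set: {0} ∪ (positive diffs) ∪ (negative diffs).
|A - A| = 1 + 2·6 = 13 (matches direct enumeration: 13).

|A - A| = 13


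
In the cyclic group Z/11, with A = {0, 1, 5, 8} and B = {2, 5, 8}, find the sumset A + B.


Work in Z/11Z: reduce every sum a + b modulo 11.
Enumerate all 12 pairs:
a = 0: 0+2=2, 0+5=5, 0+8=8
a = 1: 1+2=3, 1+5=6, 1+8=9
a = 5: 5+2=7, 5+5=10, 5+8=2
a = 8: 8+2=10, 8+5=2, 8+8=5
Distinct residues collected: {2, 3, 5, 6, 7, 8, 9, 10}
|A + B| = 8 (out of 11 total residues).

A + B = {2, 3, 5, 6, 7, 8, 9, 10}


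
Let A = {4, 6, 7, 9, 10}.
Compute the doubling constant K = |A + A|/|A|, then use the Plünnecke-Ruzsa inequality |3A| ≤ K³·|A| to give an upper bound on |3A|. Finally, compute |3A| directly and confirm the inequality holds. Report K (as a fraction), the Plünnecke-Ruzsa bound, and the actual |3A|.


|A| = 5.
Step 1: Compute A + A by enumerating all 25 pairs.
A + A = {8, 10, 11, 12, 13, 14, 15, 16, 17, 18, 19, 20}, so |A + A| = 12.
Step 2: Doubling constant K = |A + A|/|A| = 12/5 = 12/5 ≈ 2.4000.
Step 3: Plünnecke-Ruzsa gives |3A| ≤ K³·|A| = (2.4000)³ · 5 ≈ 69.1200.
Step 4: Compute 3A = A + A + A directly by enumerating all triples (a,b,c) ∈ A³; |3A| = 18.
Step 5: Check 18 ≤ 69.1200? Yes ✓.

K = 12/5, Plünnecke-Ruzsa bound K³|A| ≈ 69.1200, |3A| = 18, inequality holds.


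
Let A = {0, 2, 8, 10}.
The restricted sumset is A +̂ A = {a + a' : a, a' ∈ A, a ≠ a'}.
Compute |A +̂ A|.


Restricted sumset: A +̂ A = {a + a' : a ∈ A, a' ∈ A, a ≠ a'}.
Equivalently, take A + A and drop any sum 2a that is achievable ONLY as a + a for a ∈ A (i.e. sums representable only with equal summands).
Enumerate pairs (a, a') with a < a' (symmetric, so each unordered pair gives one sum; this covers all a ≠ a'):
  0 + 2 = 2
  0 + 8 = 8
  0 + 10 = 10
  2 + 8 = 10
  2 + 10 = 12
  8 + 10 = 18
Collected distinct sums: {2, 8, 10, 12, 18}
|A +̂ A| = 5
(Reference bound: |A +̂ A| ≥ 2|A| - 3 for |A| ≥ 2, with |A| = 4 giving ≥ 5.)

|A +̂ A| = 5


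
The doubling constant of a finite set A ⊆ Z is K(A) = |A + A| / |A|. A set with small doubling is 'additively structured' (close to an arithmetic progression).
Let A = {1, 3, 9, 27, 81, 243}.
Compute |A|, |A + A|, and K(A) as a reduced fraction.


|A| = 6.
Compute A + A by enumerating all 36 pairs.
A + A = {2, 4, 6, 10, 12, 18, 28, 30, 36, 54, 82, 84, 90, 108, 162, 244, 246, 252, 270, 324, 486}, so |A + A| = 21.
K = |A + A| / |A| = 21/6 = 7/2 ≈ 3.5000.
Reference: AP of size 6 gives K = 11/6 ≈ 1.8333; a fully generic set of size 6 gives K ≈ 3.5000.

|A| = 6, |A + A| = 21, K = 21/6 = 7/2.


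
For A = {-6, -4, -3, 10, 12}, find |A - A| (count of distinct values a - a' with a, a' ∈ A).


A - A = {a - a' : a, a' ∈ A}; |A| = 5.
Bounds: 2|A|-1 ≤ |A - A| ≤ |A|² - |A| + 1, i.e. 9 ≤ |A - A| ≤ 21.
Note: 0 ∈ A - A always (from a - a). The set is symmetric: if d ∈ A - A then -d ∈ A - A.
Enumerate nonzero differences d = a - a' with a > a' (then include -d):
Positive differences: {1, 2, 3, 13, 14, 15, 16, 18}
Full difference set: {0} ∪ (positive diffs) ∪ (negative diffs).
|A - A| = 1 + 2·8 = 17 (matches direct enumeration: 17).

|A - A| = 17


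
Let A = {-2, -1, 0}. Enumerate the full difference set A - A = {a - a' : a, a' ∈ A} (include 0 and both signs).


A - A = {a - a' : a, a' ∈ A}.
Compute a - a' for each ordered pair (a, a'):
a = -2: -2--2=0, -2--1=-1, -2-0=-2
a = -1: -1--2=1, -1--1=0, -1-0=-1
a = 0: 0--2=2, 0--1=1, 0-0=0
Collecting distinct values (and noting 0 appears from a-a):
A - A = {-2, -1, 0, 1, 2}
|A - A| = 5

A - A = {-2, -1, 0, 1, 2}


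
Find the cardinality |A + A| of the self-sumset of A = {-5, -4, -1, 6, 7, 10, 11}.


A + A = {a + a' : a, a' ∈ A}; |A| = 7.
General bounds: 2|A| - 1 ≤ |A + A| ≤ |A|(|A|+1)/2, i.e. 13 ≤ |A + A| ≤ 28.
Lower bound 2|A|-1 is attained iff A is an arithmetic progression.
Enumerate sums a + a' for a ≤ a' (symmetric, so this suffices):
a = -5: -5+-5=-10, -5+-4=-9, -5+-1=-6, -5+6=1, -5+7=2, -5+10=5, -5+11=6
a = -4: -4+-4=-8, -4+-1=-5, -4+6=2, -4+7=3, -4+10=6, -4+11=7
a = -1: -1+-1=-2, -1+6=5, -1+7=6, -1+10=9, -1+11=10
a = 6: 6+6=12, 6+7=13, 6+10=16, 6+11=17
a = 7: 7+7=14, 7+10=17, 7+11=18
a = 10: 10+10=20, 10+11=21
a = 11: 11+11=22
Distinct sums: {-10, -9, -8, -6, -5, -2, 1, 2, 3, 5, 6, 7, 9, 10, 12, 13, 14, 16, 17, 18, 20, 21, 22}
|A + A| = 23

|A + A| = 23


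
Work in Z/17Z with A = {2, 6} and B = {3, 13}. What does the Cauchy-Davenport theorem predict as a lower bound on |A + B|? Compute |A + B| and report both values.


Cauchy-Davenport: |A + B| ≥ min(p, |A| + |B| - 1) for A, B nonempty in Z/pZ.
|A| = 2, |B| = 2, p = 17.
CD lower bound = min(17, 2 + 2 - 1) = min(17, 3) = 3.
Compute A + B mod 17 directly:
a = 2: 2+3=5, 2+13=15
a = 6: 6+3=9, 6+13=2
A + B = {2, 5, 9, 15}, so |A + B| = 4.
Verify: 4 ≥ 3? Yes ✓.

CD lower bound = 3, actual |A + B| = 4.


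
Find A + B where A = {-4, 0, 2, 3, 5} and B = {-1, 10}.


A + B = {a + b : a ∈ A, b ∈ B}.
Enumerate all |A|·|B| = 5·2 = 10 pairs (a, b) and collect distinct sums.
a = -4: -4+-1=-5, -4+10=6
a = 0: 0+-1=-1, 0+10=10
a = 2: 2+-1=1, 2+10=12
a = 3: 3+-1=2, 3+10=13
a = 5: 5+-1=4, 5+10=15
Collecting distinct sums: A + B = {-5, -1, 1, 2, 4, 6, 10, 12, 13, 15}
|A + B| = 10

A + B = {-5, -1, 1, 2, 4, 6, 10, 12, 13, 15}


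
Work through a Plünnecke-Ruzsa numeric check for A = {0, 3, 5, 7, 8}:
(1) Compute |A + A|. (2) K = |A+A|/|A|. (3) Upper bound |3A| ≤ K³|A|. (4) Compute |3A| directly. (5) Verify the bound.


|A| = 5.
Step 1: Compute A + A by enumerating all 25 pairs.
A + A = {0, 3, 5, 6, 7, 8, 10, 11, 12, 13, 14, 15, 16}, so |A + A| = 13.
Step 2: Doubling constant K = |A + A|/|A| = 13/5 = 13/5 ≈ 2.6000.
Step 3: Plünnecke-Ruzsa gives |3A| ≤ K³·|A| = (2.6000)³ · 5 ≈ 87.8800.
Step 4: Compute 3A = A + A + A directly by enumerating all triples (a,b,c) ∈ A³; |3A| = 22.
Step 5: Check 22 ≤ 87.8800? Yes ✓.

K = 13/5, Plünnecke-Ruzsa bound K³|A| ≈ 87.8800, |3A| = 22, inequality holds.


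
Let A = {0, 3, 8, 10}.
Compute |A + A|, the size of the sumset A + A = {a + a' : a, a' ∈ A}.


A + A = {a + a' : a, a' ∈ A}; |A| = 4.
General bounds: 2|A| - 1 ≤ |A + A| ≤ |A|(|A|+1)/2, i.e. 7 ≤ |A + A| ≤ 10.
Lower bound 2|A|-1 is attained iff A is an arithmetic progression.
Enumerate sums a + a' for a ≤ a' (symmetric, so this suffices):
a = 0: 0+0=0, 0+3=3, 0+8=8, 0+10=10
a = 3: 3+3=6, 3+8=11, 3+10=13
a = 8: 8+8=16, 8+10=18
a = 10: 10+10=20
Distinct sums: {0, 3, 6, 8, 10, 11, 13, 16, 18, 20}
|A + A| = 10

|A + A| = 10


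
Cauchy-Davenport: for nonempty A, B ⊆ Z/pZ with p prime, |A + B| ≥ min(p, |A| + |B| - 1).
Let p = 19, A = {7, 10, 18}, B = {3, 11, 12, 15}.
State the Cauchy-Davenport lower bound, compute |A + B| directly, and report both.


Cauchy-Davenport: |A + B| ≥ min(p, |A| + |B| - 1) for A, B nonempty in Z/pZ.
|A| = 3, |B| = 4, p = 19.
CD lower bound = min(19, 3 + 4 - 1) = min(19, 6) = 6.
Compute A + B mod 19 directly:
a = 7: 7+3=10, 7+11=18, 7+12=0, 7+15=3
a = 10: 10+3=13, 10+11=2, 10+12=3, 10+15=6
a = 18: 18+3=2, 18+11=10, 18+12=11, 18+15=14
A + B = {0, 2, 3, 6, 10, 11, 13, 14, 18}, so |A + B| = 9.
Verify: 9 ≥ 6? Yes ✓.

CD lower bound = 6, actual |A + B| = 9.


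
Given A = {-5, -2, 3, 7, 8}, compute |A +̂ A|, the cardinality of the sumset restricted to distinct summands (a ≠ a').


Restricted sumset: A +̂ A = {a + a' : a ∈ A, a' ∈ A, a ≠ a'}.
Equivalently, take A + A and drop any sum 2a that is achievable ONLY as a + a for a ∈ A (i.e. sums representable only with equal summands).
Enumerate pairs (a, a') with a < a' (symmetric, so each unordered pair gives one sum; this covers all a ≠ a'):
  -5 + -2 = -7
  -5 + 3 = -2
  -5 + 7 = 2
  -5 + 8 = 3
  -2 + 3 = 1
  -2 + 7 = 5
  -2 + 8 = 6
  3 + 7 = 10
  3 + 8 = 11
  7 + 8 = 15
Collected distinct sums: {-7, -2, 1, 2, 3, 5, 6, 10, 11, 15}
|A +̂ A| = 10
(Reference bound: |A +̂ A| ≥ 2|A| - 3 for |A| ≥ 2, with |A| = 5 giving ≥ 7.)

|A +̂ A| = 10


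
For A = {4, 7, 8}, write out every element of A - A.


A - A = {a - a' : a, a' ∈ A}.
Compute a - a' for each ordered pair (a, a'):
a = 4: 4-4=0, 4-7=-3, 4-8=-4
a = 7: 7-4=3, 7-7=0, 7-8=-1
a = 8: 8-4=4, 8-7=1, 8-8=0
Collecting distinct values (and noting 0 appears from a-a):
A - A = {-4, -3, -1, 0, 1, 3, 4}
|A - A| = 7

A - A = {-4, -3, -1, 0, 1, 3, 4}


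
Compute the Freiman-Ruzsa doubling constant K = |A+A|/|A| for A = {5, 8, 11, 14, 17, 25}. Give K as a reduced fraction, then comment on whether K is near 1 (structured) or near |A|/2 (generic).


|A| = 6.
Compute A + A by enumerating all 36 pairs.
A + A = {10, 13, 16, 19, 22, 25, 28, 30, 31, 33, 34, 36, 39, 42, 50}, so |A + A| = 15.
K = |A + A| / |A| = 15/6 = 5/2 ≈ 2.5000.
Reference: AP of size 6 gives K = 11/6 ≈ 1.8333; a fully generic set of size 6 gives K ≈ 3.5000.

|A| = 6, |A + A| = 15, K = 15/6 = 5/2.


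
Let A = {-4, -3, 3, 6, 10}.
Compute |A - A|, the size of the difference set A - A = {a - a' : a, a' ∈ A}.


A - A = {a - a' : a, a' ∈ A}; |A| = 5.
Bounds: 2|A|-1 ≤ |A - A| ≤ |A|² - |A| + 1, i.e. 9 ≤ |A - A| ≤ 21.
Note: 0 ∈ A - A always (from a - a). The set is symmetric: if d ∈ A - A then -d ∈ A - A.
Enumerate nonzero differences d = a - a' with a > a' (then include -d):
Positive differences: {1, 3, 4, 6, 7, 9, 10, 13, 14}
Full difference set: {0} ∪ (positive diffs) ∪ (negative diffs).
|A - A| = 1 + 2·9 = 19 (matches direct enumeration: 19).

|A - A| = 19


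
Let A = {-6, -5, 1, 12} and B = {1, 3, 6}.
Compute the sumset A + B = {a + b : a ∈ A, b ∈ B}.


A + B = {a + b : a ∈ A, b ∈ B}.
Enumerate all |A|·|B| = 4·3 = 12 pairs (a, b) and collect distinct sums.
a = -6: -6+1=-5, -6+3=-3, -6+6=0
a = -5: -5+1=-4, -5+3=-2, -5+6=1
a = 1: 1+1=2, 1+3=4, 1+6=7
a = 12: 12+1=13, 12+3=15, 12+6=18
Collecting distinct sums: A + B = {-5, -4, -3, -2, 0, 1, 2, 4, 7, 13, 15, 18}
|A + B| = 12

A + B = {-5, -4, -3, -2, 0, 1, 2, 4, 7, 13, 15, 18}


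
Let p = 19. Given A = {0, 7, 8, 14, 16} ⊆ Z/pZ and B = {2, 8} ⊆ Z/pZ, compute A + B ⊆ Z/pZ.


Work in Z/19Z: reduce every sum a + b modulo 19.
Enumerate all 10 pairs:
a = 0: 0+2=2, 0+8=8
a = 7: 7+2=9, 7+8=15
a = 8: 8+2=10, 8+8=16
a = 14: 14+2=16, 14+8=3
a = 16: 16+2=18, 16+8=5
Distinct residues collected: {2, 3, 5, 8, 9, 10, 15, 16, 18}
|A + B| = 9 (out of 19 total residues).

A + B = {2, 3, 5, 8, 9, 10, 15, 16, 18}


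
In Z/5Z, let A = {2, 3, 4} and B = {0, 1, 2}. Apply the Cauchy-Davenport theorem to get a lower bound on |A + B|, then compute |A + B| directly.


Cauchy-Davenport: |A + B| ≥ min(p, |A| + |B| - 1) for A, B nonempty in Z/pZ.
|A| = 3, |B| = 3, p = 5.
CD lower bound = min(5, 3 + 3 - 1) = min(5, 5) = 5.
Compute A + B mod 5 directly:
a = 2: 2+0=2, 2+1=3, 2+2=4
a = 3: 3+0=3, 3+1=4, 3+2=0
a = 4: 4+0=4, 4+1=0, 4+2=1
A + B = {0, 1, 2, 3, 4}, so |A + B| = 5.
Verify: 5 ≥ 5? Yes ✓.

CD lower bound = 5, actual |A + B| = 5.


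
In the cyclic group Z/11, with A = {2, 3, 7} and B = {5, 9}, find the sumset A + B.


Work in Z/11Z: reduce every sum a + b modulo 11.
Enumerate all 6 pairs:
a = 2: 2+5=7, 2+9=0
a = 3: 3+5=8, 3+9=1
a = 7: 7+5=1, 7+9=5
Distinct residues collected: {0, 1, 5, 7, 8}
|A + B| = 5 (out of 11 total residues).

A + B = {0, 1, 5, 7, 8}
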